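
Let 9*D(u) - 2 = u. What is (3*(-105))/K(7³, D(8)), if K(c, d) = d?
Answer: -567/2 ≈ -283.50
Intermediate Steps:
D(u) = 2/9 + u/9
(3*(-105))/K(7³, D(8)) = (3*(-105))/(2/9 + (⅑)*8) = -315/(2/9 + 8/9) = -315/10/9 = -315*9/10 = -567/2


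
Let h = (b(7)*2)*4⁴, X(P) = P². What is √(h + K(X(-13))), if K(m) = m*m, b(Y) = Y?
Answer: √32145 ≈ 179.29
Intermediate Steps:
h = 3584 (h = (7*2)*4⁴ = 14*256 = 3584)
K(m) = m²
√(h + K(X(-13))) = √(3584 + ((-13)²)²) = √(3584 + 169²) = √(3584 + 28561) = √32145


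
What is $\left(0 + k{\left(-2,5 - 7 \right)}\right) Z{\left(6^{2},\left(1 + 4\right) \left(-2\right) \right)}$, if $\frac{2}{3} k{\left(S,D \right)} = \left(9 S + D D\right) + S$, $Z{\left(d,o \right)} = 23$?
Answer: $-552$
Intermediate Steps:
$k{\left(S,D \right)} = 15 S + \frac{3 D^{2}}{2}$ ($k{\left(S,D \right)} = \frac{3 \left(\left(9 S + D D\right) + S\right)}{2} = \frac{3 \left(\left(9 S + D^{2}\right) + S\right)}{2} = \frac{3 \left(\left(D^{2} + 9 S\right) + S\right)}{2} = \frac{3 \left(D^{2} + 10 S\right)}{2} = 15 S + \frac{3 D^{2}}{2}$)
$\left(0 + k{\left(-2,5 - 7 \right)}\right) Z{\left(6^{2},\left(1 + 4\right) \left(-2\right) \right)} = \left(0 + \left(15 \left(-2\right) + \frac{3 \left(5 - 7\right)^{2}}{2}\right)\right) 23 = \left(0 - \left(30 - \frac{3 \left(5 - 7\right)^{2}}{2}\right)\right) 23 = \left(0 - \left(30 - \frac{3 \left(-2\right)^{2}}{2}\right)\right) 23 = \left(0 + \left(-30 + \frac{3}{2} \cdot 4\right)\right) 23 = \left(0 + \left(-30 + 6\right)\right) 23 = \left(0 - 24\right) 23 = \left(-24\right) 23 = -552$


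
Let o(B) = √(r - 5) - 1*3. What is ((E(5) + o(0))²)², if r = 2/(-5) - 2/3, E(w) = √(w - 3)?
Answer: (-45 + 15*√2 + I*√1365)⁴/50625 ≈ -48.408 + 55.494*I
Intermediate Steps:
E(w) = √(-3 + w)
r = -16/15 (r = 2*(-⅕) - 2*⅓ = -⅖ - ⅔ = -16/15 ≈ -1.0667)
o(B) = -3 + I*√1365/15 (o(B) = √(-16/15 - 5) - 1*3 = √(-91/15) - 3 = I*√1365/15 - 3 = -3 + I*√1365/15)
((E(5) + o(0))²)² = ((√(-3 + 5) + (-3 + I*√1365/15))²)² = ((√2 + (-3 + I*√1365/15))²)² = ((-3 + √2 + I*√1365/15)²)² = (-3 + √2 + I*√1365/15)⁴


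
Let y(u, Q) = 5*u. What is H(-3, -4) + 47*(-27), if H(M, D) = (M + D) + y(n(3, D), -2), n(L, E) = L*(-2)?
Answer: -1306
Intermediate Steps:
n(L, E) = -2*L
H(M, D) = -30 + D + M (H(M, D) = (M + D) + 5*(-2*3) = (D + M) + 5*(-6) = (D + M) - 30 = -30 + D + M)
H(-3, -4) + 47*(-27) = (-30 - 4 - 3) + 47*(-27) = -37 - 1269 = -1306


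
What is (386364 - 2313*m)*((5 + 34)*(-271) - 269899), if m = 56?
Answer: -72034279248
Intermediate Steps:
(386364 - 2313*m)*((5 + 34)*(-271) - 269899) = (386364 - 2313*56)*((5 + 34)*(-271) - 269899) = (386364 - 129528)*(39*(-271) - 269899) = 256836*(-10569 - 269899) = 256836*(-280468) = -72034279248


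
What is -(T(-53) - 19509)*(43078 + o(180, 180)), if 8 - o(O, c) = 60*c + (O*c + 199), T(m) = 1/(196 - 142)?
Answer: -329740805/54 ≈ -6.1063e+6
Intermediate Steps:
T(m) = 1/54
o(O, c) = -191 - 60*c - O*c (o(O, c) = 8 - (60*c + (O*c + 199)) = 8 - (60*c + (199 + O*c)) = 8 - (199 + 60*c + O*c) = 8 + (-199 - 60*c - O*c) = -191 - 60*c - O*c)
-(T(-53) - 19509)*(43078 + o(180, 180)) = -(1/54 - 19509)*(43078 + (-191 - 60*180 - 1*180*180)) = -(-1053485)*(43078 + (-191 - 10800 - 32400))/54 = -(-1053485)*(43078 - 43391)/54 = -(-1053485)*(-313)/54 = -1*329740805/54 = -329740805/54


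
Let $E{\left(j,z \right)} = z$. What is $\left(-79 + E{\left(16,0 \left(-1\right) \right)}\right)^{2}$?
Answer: $6241$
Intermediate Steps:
$\left(-79 + E{\left(16,0 \left(-1\right) \right)}\right)^{2} = \left(-79 + 0 \left(-1\right)\right)^{2} = \left(-79 + 0\right)^{2} = \left(-79\right)^{2} = 6241$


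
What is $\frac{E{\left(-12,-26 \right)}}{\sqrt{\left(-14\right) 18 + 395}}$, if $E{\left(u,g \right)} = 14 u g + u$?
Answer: $\frac{396 \sqrt{143}}{13} \approx 364.27$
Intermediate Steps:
$E{\left(u,g \right)} = u + 14 g u$ ($E{\left(u,g \right)} = 14 g u + u = u + 14 g u$)
$\frac{E{\left(-12,-26 \right)}}{\sqrt{\left(-14\right) 18 + 395}} = \frac{\left(-12\right) \left(1 + 14 \left(-26\right)\right)}{\sqrt{\left(-14\right) 18 + 395}} = \frac{\left(-12\right) \left(1 - 364\right)}{\sqrt{-252 + 395}} = \frac{\left(-12\right) \left(-363\right)}{\sqrt{143}} = 4356 \frac{\sqrt{143}}{143} = \frac{396 \sqrt{143}}{13}$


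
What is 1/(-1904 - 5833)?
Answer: -1/7737 ≈ -0.00012925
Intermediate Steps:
1/(-1904 - 5833) = 1/(-7737) = -1/7737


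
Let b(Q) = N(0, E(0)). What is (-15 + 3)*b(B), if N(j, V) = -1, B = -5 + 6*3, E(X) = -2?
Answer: 12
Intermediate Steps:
B = 13 (B = -5 + 18 = 13)
b(Q) = -1
(-15 + 3)*b(B) = (-15 + 3)*(-1) = -12*(-1) = 12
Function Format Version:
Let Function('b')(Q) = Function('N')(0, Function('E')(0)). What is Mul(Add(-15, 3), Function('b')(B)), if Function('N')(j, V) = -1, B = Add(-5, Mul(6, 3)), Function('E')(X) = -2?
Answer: 12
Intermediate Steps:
B = 13 (B = Add(-5, 18) = 13)
Function('b')(Q) = -1
Mul(Add(-15, 3), Function('b')(B)) = Mul(Add(-15, 3), -1) = Mul(-12, -1) = 12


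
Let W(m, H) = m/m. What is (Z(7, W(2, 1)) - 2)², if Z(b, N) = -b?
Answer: 81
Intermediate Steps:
W(m, H) = 1
(Z(7, W(2, 1)) - 2)² = (-1*7 - 2)² = (-7 - 2)² = (-9)² = 81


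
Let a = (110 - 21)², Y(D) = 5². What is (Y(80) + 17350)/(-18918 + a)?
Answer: -17375/10997 ≈ -1.5800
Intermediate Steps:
Y(D) = 25
a = 7921 (a = 89² = 7921)
(Y(80) + 17350)/(-18918 + a) = (25 + 17350)/(-18918 + 7921) = 17375/(-10997) = 17375*(-1/10997) = -17375/10997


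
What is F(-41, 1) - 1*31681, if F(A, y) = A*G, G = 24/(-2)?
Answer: -31189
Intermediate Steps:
G = -12 (G = 24*(-1/2) = -12)
F(A, y) = -12*A (F(A, y) = A*(-12) = -12*A)
F(-41, 1) - 1*31681 = -12*(-41) - 1*31681 = 492 - 31681 = -31189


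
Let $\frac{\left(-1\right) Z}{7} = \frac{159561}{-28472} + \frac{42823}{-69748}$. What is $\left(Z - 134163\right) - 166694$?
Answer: $- \frac{21334820176193}{70923752} \approx -3.0081 \cdot 10^{5}$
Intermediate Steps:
$Z = \frac{3087079271}{70923752}$ ($Z = - 7 \left(\frac{159561}{-28472} + \frac{42823}{-69748}\right) = - 7 \left(159561 \left(- \frac{1}{28472}\right) + 42823 \left(- \frac{1}{69748}\right)\right) = - 7 \left(- \frac{159561}{28472} - \frac{42823}{69748}\right) = \left(-7\right) \left(- \frac{3087079271}{496466264}\right) = \frac{3087079271}{70923752} \approx 43.527$)
$\left(Z - 134163\right) - 166694 = \left(\frac{3087079271}{70923752} - 134163\right) - 166694 = - \frac{9512256260305}{70923752} + \left(-167331 + 637\right) = - \frac{9512256260305}{70923752} - 166694 = - \frac{21334820176193}{70923752}$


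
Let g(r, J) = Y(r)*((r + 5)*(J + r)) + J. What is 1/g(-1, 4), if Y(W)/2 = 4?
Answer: 1/100 ≈ 0.010000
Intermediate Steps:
Y(W) = 8 (Y(W) = 2*4 = 8)
g(r, J) = J + 8*(5 + r)*(J + r) (g(r, J) = 8*((r + 5)*(J + r)) + J = 8*((5 + r)*(J + r)) + J = 8*(5 + r)*(J + r) + J = J + 8*(5 + r)*(J + r))
1/g(-1, 4) = 1/(8*(-1)² + 40*(-1) + 41*4 + 8*4*(-1)) = 1/(8*1 - 40 + 164 - 32) = 1/(8 - 40 + 164 - 32) = 1/100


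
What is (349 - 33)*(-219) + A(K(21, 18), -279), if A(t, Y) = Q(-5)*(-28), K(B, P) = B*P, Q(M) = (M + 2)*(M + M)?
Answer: -70044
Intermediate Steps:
Q(M) = 2*M*(2 + M) (Q(M) = (2 + M)*(2*M) = 2*M*(2 + M))
A(t, Y) = -840 (A(t, Y) = (2*(-5)*(2 - 5))*(-28) = (2*(-5)*(-3))*(-28) = 30*(-28) = -840)
(349 - 33)*(-219) + A(K(21, 18), -279) = (349 - 33)*(-219) - 840 = 316*(-219) - 840 = -69204 - 840 = -70044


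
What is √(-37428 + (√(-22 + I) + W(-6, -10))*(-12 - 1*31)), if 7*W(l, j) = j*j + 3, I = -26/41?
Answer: √(-3135022975 - 345548*I*√2378)/287 ≈ 0.5243 - 195.09*I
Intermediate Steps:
I = -26/41 (I = -26*1/41 = -26/41 ≈ -0.63415)
W(l, j) = 3/7 + j²/7 (W(l, j) = (j*j + 3)/7 = (j² + 3)/7 = (3 + j²)/7 = 3/7 + j²/7)
√(-37428 + (√(-22 + I) + W(-6, -10))*(-12 - 1*31)) = √(-37428 + (√(-22 - 26/41) + (3/7 + (⅐)*(-10)²))*(-12 - 1*31)) = √(-37428 + (√(-928/41) + (3/7 + (⅐)*100))*(-12 - 31)) = √(-37428 + (4*I*√2378/41 + (3/7 + 100/7))*(-43)) = √(-37428 + (4*I*√2378/41 + 103/7)*(-43)) = √(-37428 + (103/7 + 4*I*√2378/41)*(-43)) = √(-37428 + (-4429/7 - 172*I*√2378/41)) = √(-266425/7 - 172*I*√2378/41)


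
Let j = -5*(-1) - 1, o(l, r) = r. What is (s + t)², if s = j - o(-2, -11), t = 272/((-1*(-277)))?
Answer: 19598329/76729 ≈ 255.42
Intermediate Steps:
j = 4 (j = 5 - 1 = 4)
t = 272/277 ≈ 0.98195
s = 15 (s = 4 - 1*(-11) = 4 + 11 = 15)
(s + t)² = (15 + 272/277)² = (4427/277)² = 19598329/76729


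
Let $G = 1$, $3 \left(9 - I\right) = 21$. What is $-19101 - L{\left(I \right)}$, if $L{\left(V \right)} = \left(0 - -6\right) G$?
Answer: $-19107$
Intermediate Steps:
$I = 2$ ($I = 9 - 7 = 2$)
$L{\left(V \right)} = 6$ ($L{\left(V \right)} = \left(0 - -6\right) 1 = \left(0 + 6\right) 1 = 6 \cdot 1 = 6$)
$-19101 - L{\left(I \right)} = -19101 - 6 = -19107$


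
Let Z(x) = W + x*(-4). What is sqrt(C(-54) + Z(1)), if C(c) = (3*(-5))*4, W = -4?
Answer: 2*I*sqrt(17) ≈ 8.2462*I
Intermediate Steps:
C(c) = -60 (C(c) = -15*4 = -60)
Z(x) = -4 - 4*x (Z(x) = -4 + x*(-4) = -4 - 4*x)
sqrt(C(-54) + Z(1)) = sqrt(-60 + (-4 - 4*1)) = sqrt(-60 + (-4 - 4)) = sqrt(-60 - 8) = sqrt(-68) = 2*I*sqrt(17)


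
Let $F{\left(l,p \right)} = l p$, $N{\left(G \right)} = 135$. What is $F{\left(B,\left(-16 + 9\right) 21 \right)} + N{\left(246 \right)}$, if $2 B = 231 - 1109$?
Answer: $64668$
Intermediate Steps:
$B = -439$ ($B = \frac{231 - 1109}{2} = \frac{1}{2} \left(-878\right) = -439$)
$F{\left(B,\left(-16 + 9\right) 21 \right)} + N{\left(246 \right)} = - 439 \left(-16 + 9\right) 21 + 135 = - 439 \left(\left(-7\right) 21\right) + 135 = \left(-439\right) \left(-147\right) + 135 = 64533 + 135 = 64668$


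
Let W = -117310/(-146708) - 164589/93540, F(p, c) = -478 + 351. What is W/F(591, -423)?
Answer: 1097778801/145235785220 ≈ 0.0075586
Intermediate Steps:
F(p, c) = -127
W = -1097778801/1143588860 (W = -117310*(-1/146708) - 164589*1/93540 = 58655/73354 - 54863/31180 = -1097778801/1143588860 ≈ -0.95994)
W/F(591, -423) = -1097778801/1143588860/(-127) = -1097778801/1143588860*(-1/127) = 1097778801/145235785220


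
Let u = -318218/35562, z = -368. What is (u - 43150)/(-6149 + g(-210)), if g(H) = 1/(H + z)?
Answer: 443562551702/63195861063 ≈ 7.0189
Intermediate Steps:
u = -159109/17781 (u = -318218*1/35562 = -159109/17781 ≈ -8.9483)
g(H) = 1/(-368 + H) (g(H) = 1/(H - 368) = 1/(-368 + H))
(u - 43150)/(-6149 + g(-210)) = (-159109/17781 - 43150)/(-6149 + 1/(-368 - 210)) = -767409259/(17781*(-6149 + 1/(-578))) = -767409259/(17781*(-6149 - 1/578)) = -767409259/(17781*(-3554123/578)) = -767409259/17781*(-578/3554123) = 443562551702/63195861063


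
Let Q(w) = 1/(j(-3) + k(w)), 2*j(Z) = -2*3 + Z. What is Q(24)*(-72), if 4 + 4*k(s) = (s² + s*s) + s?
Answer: -144/577 ≈ -0.24957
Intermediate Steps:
k(s) = -1 + s²/2 + s/4 (k(s) = -1 + ((s² + s*s) + s)/4 = -1 + ((s² + s²) + s)/4 = -1 + (2*s² + s)/4 = -1 + (s + 2*s²)/4 = -1 + (s²/2 + s/4) = -1 + s²/2 + s/4)
j(Z) = -3 + Z/2 (j(Z) = (-2*3 + Z)/2 = (-6 + Z)/2 = -3 + Z/2)
Q(w) = 1/(-11/2 + w²/2 + w/4) (Q(w) = 1/((-3 + (½)*(-3)) + (-1 + w²/2 + w/4)) = 1/((-3 - 3/2) + (-1 + w²/2 + w/4)) = 1/(-9/2 + (-1 + w²/2 + w/4)) = 1/(-11/2 + w²/2 + w/4))
Q(24)*(-72) = (4/(-22 + 24 + 2*24²))*(-72) = (4/(-22 + 24 + 2*576))*(-72) = (4/(-22 + 24 + 1152))*(-72) = (4/1154)*(-72) = (4*(1/1154))*(-72) = (2/577)*(-72) = -144/577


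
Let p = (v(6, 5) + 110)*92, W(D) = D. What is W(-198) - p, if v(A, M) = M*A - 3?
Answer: -12802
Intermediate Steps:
v(A, M) = -3 + A*M (v(A, M) = A*M - 3 = -3 + A*M)
p = 12604 (p = ((-3 + 6*5) + 110)*92 = ((-3 + 30) + 110)*92 = (27 + 110)*92 = 137*92 = 12604)
W(-198) - p = -198 - 1*12604 = -198 - 12604 = -12802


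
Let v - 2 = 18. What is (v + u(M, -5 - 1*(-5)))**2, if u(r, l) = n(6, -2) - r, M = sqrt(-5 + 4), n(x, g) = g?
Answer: (18 - I)**2 ≈ 323.0 - 36.0*I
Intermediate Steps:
v = 20 (v = 2 + 18 = 20)
M = I (M = sqrt(-1) = I ≈ 1.0*I)
u(r, l) = -2 - r
(v + u(M, -5 - 1*(-5)))**2 = (20 + (-2 - I))**2 = (18 - I)**2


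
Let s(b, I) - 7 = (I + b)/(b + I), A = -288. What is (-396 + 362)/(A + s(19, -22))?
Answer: 17/140 ≈ 0.12143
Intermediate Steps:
s(b, I) = 8 (s(b, I) = 7 + (I + b)/(b + I) = 7 + (I + b)/(I + b) = 7 + 1 = 8)
(-396 + 362)/(A + s(19, -22)) = (-396 + 362)/(-288 + 8) = -34/(-280) = -34*(-1/280) = 17/140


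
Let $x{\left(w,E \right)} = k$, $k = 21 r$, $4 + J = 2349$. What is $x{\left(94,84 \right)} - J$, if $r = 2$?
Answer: $-2303$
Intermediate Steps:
$J = 2345$ ($J = -4 + 2349 = 2345$)
$k = 42$ ($k = 21 \cdot 2 = 42$)
$x{\left(w,E \right)} = 42$
$x{\left(94,84 \right)} - J = 42 - 2345 = -2303$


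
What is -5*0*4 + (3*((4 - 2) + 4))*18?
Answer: 324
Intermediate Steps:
-5*0*4 + (3*((4 - 2) + 4))*18 = 0*4 + (3*(2 + 4))*18 = 0 + (3*6)*18 = 0 + 18*18 = 0 + 324 = 324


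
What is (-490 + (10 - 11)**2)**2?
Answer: 239121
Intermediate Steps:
(-490 + (10 - 11)**2)**2 = (-490 + (-1)**2)**2 = (-490 + 1)**2 = (-489)**2 = 239121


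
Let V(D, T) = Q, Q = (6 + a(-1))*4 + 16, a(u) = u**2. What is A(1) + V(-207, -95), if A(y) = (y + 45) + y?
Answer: 91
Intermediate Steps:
A(y) = 45 + 2*y (A(y) = (45 + y) + y = 45 + 2*y)
Q = 44 (Q = (6 + (-1)**2)*4 + 16 = (6 + 1)*4 + 16 = 7*4 + 16 = 28 + 16 = 44)
V(D, T) = 44
A(1) + V(-207, -95) = (45 + 2*1) + 44 = (45 + 2) + 44 = 47 + 44 = 91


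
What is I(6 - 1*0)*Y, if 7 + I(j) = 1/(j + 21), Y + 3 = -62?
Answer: 12220/27 ≈ 452.59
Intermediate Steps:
Y = -65 (Y = -3 - 62 = -65)
I(j) = -7 + 1/(21 + j) (I(j) = -7 + 1/(j + 21) = -7 + 1/(21 + j))
I(6 - 1*0)*Y = ((-146 - 7*(6 - 1*0))/(21 + (6 - 1*0)))*(-65) = ((-146 - 7*(6 + 0))/(21 + (6 + 0)))*(-65) = ((-146 - 7*6)/(21 + 6))*(-65) = ((-146 - 42)/27)*(-65) = ((1/27)*(-188))*(-65) = -188/27*(-65) = 12220/27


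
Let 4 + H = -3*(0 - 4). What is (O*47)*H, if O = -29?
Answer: -10904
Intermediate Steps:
H = 8 (H = -4 - 3*(0 - 4) = -4 - 3*(-4) = -4 + 12 = 8)
(O*47)*H = -29*47*8 = -1363*8 = -10904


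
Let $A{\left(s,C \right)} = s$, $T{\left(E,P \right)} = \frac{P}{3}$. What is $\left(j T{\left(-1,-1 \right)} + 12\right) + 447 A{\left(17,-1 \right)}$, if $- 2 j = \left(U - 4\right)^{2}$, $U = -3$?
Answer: $\frac{45715}{6} \approx 7619.2$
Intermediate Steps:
$T{\left(E,P \right)} = \frac{P}{3}$ ($T{\left(E,P \right)} = P \frac{1}{3} = \frac{P}{3}$)
$j = - \frac{49}{2}$ ($j = - \frac{\left(-3 - 4\right)^{2}}{2} = - \frac{\left(-7\right)^{2}}{2} = \left(- \frac{1}{2}\right) 49 = - \frac{49}{2} \approx -24.5$)
$\left(j T{\left(-1,-1 \right)} + 12\right) + 447 A{\left(17,-1 \right)} = \left(- \frac{49 \cdot \frac{1}{3} \left(-1\right)}{2} + 12\right) + 447 \cdot 17 = \left(\left(- \frac{49}{2}\right) \left(- \frac{1}{3}\right) + 12\right) + 7599 = \left(\frac{49}{6} + 12\right) + 7599 = \frac{121}{6} + 7599 = \frac{45715}{6}$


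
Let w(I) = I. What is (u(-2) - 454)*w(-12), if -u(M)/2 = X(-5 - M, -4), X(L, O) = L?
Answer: 5376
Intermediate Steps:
u(M) = 10 + 2*M (u(M) = -2*(-5 - M) = 10 + 2*M)
(u(-2) - 454)*w(-12) = ((10 + 2*(-2)) - 454)*(-12) = ((10 - 4) - 454)*(-12) = (6 - 454)*(-12) = -448*(-12) = 5376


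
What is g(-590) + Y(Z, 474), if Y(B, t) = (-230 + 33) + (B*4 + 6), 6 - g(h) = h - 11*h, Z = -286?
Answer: -7229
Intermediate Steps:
g(h) = 6 + 10*h (g(h) = 6 - (h - 11*h) = 6 - (-10)*h = 6 + 10*h)
Y(B, t) = -191 + 4*B (Y(B, t) = -197 + (4*B + 6) = -197 + (6 + 4*B) = -191 + 4*B)
g(-590) + Y(Z, 474) = (6 + 10*(-590)) + (-191 + 4*(-286)) = (6 - 5900) + (-191 - 1144) = -5894 - 1335 = -7229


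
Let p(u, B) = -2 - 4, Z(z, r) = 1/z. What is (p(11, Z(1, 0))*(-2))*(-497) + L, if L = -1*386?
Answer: -6350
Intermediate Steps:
p(u, B) = -6
L = -386
(p(11, Z(1, 0))*(-2))*(-497) + L = -6*(-2)*(-497) - 386 = 12*(-497) - 386 = -5964 - 386 = -6350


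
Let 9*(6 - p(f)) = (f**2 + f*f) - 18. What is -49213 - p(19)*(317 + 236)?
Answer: -83467/9 ≈ -9274.1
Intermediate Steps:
p(f) = 8 - 2*f**2/9 (p(f) = 6 - ((f**2 + f*f) - 18)/9 = 6 - ((f**2 + f**2) - 18)/9 = 6 - (2*f**2 - 18)/9 = 6 - (-18 + 2*f**2)/9 = 6 + (2 - 2*f**2/9) = 8 - 2*f**2/9)
-49213 - p(19)*(317 + 236) = -49213 - (8 - 2/9*19**2)*(317 + 236) = -49213 - (8 - 2/9*361)*553 = -49213 - (8 - 722/9)*553 = -49213 - (-650)*553/9 = -49213 - 1*(-359450/9) = -49213 + 359450/9 = -83467/9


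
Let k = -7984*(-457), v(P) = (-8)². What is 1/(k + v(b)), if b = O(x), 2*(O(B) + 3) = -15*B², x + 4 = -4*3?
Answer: 1/3648752 ≈ 2.7407e-7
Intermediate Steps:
x = -16 (x = -4 - 4*3 = -4 - 12 = -16)
O(B) = -3 - 15*B²/2 (O(B) = -3 + (-15*B²)/2 = -3 - 15*B²/2)
b = -1923 (b = -3 - 15/2*(-16)² = -3 - 15/2*256 = -3 - 1920 = -1923)
v(P) = 64
k = 3648688
1/(k + v(b)) = 1/(3648688 + 64) = 1/3648752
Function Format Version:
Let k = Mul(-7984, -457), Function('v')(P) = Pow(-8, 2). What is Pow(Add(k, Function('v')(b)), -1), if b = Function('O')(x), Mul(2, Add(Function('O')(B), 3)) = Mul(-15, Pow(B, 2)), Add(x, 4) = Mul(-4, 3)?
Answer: Rational(1, 3648752) ≈ 2.7407e-7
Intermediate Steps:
x = -16 (x = Add(-4, Mul(-4, 3)) = Add(-4, -12) = -16)
Function('O')(B) = Add(-3, Mul(Rational(-15, 2), Pow(B, 2))) (Function('O')(B) = Add(-3, Mul(Rational(1, 2), Mul(-15, Pow(B, 2)))) = Add(-3, Mul(Rational(-15, 2), Pow(B, 2))))
b = -1923 (b = Add(-3, Mul(Rational(-15, 2), Pow(-16, 2))) = Add(-3, Mul(Rational(-15, 2), 256)) = Add(-3, -1920) = -1923)
Function('v')(P) = 64
k = 3648688
Pow(Add(k, Function('v')(b)), -1) = Pow(Add(3648688, 64), -1) = Pow(3648752, -1) = Rational(1, 3648752)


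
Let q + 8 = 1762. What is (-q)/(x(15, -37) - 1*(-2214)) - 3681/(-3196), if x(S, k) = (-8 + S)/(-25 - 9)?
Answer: 86468533/240559724 ≈ 0.35945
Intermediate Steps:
q = 1754 (q = -8 + 1762 = 1754)
x(S, k) = 4/17 - S/34 (x(S, k) = (-8 + S)/(-34) = (-8 + S)*(-1/34) = 4/17 - S/34)
(-q)/(x(15, -37) - 1*(-2214)) - 3681/(-3196) = (-1*1754)/((4/17 - 1/34*15) - 1*(-2214)) - 3681/(-3196) = -1754/((4/17 - 15/34) + 2214) - 3681*(-1/3196) = -1754/(-7/34 + 2214) + 3681/3196 = -1754/75269/34 + 3681/3196 = -1754*34/75269 + 3681/3196 = -59636/75269 + 3681/3196 = 86468533/240559724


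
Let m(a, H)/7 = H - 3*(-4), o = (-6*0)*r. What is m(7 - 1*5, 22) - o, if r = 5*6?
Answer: 238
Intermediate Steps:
r = 30
o = 0 (o = -6*0*30 = 0*30 = 0)
m(a, H) = 84 + 7*H (m(a, H) = 7*(H - 3*(-4)) = 7*(H + 12) = 7*(12 + H) = 84 + 7*H)
m(7 - 1*5, 22) - o = (84 + 7*22) - 1*0 = (84 + 154) + 0 = 238 + 0 = 238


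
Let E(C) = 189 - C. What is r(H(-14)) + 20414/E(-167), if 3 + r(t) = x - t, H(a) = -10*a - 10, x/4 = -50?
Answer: -49067/178 ≈ -275.66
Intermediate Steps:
x = -200 (x = 4*(-50) = -200)
H(a) = -10 - 10*a
r(t) = -203 - t (r(t) = -3 + (-200 - t) = -203 - t)
r(H(-14)) + 20414/E(-167) = (-203 - (-10 - 10*(-14))) + 20414/(189 - 1*(-167)) = (-203 - (-10 + 140)) + 20414/(189 + 167) = (-203 - 1*130) + 20414/356 = (-203 - 130) + 20414*(1/356) = -333 + 10207/178 = -49067/178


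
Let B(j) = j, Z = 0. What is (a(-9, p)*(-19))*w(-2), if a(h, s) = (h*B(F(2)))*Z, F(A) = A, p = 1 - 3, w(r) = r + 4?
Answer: 0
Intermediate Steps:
w(r) = 4 + r
p = -2
a(h, s) = 0 (a(h, s) = (h*2)*0 = (2*h)*0 = 0)
(a(-9, p)*(-19))*w(-2) = (0*(-19))*(4 - 2) = 0*2 = 0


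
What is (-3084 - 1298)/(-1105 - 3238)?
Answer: 4382/4343 ≈ 1.0090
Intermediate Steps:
(-3084 - 1298)/(-1105 - 3238) = -4382/(-4343) = -4382*(-1/4343) = 4382/4343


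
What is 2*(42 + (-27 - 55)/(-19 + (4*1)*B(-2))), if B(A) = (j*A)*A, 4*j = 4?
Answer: 416/3 ≈ 138.67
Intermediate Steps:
j = 1 (j = (¼)*4 = 1)
B(A) = A² (B(A) = (1*A)*A = A*A = A²)
2*(42 + (-27 - 55)/(-19 + (4*1)*B(-2))) = 2*(42 + (-27 - 55)/(-19 + (4*1)*(-2)²)) = 2*(42 - 82/(-19 + 4*4)) = 2*(42 - 82/(-19 + 16)) = 2*(42 - 82/(-3)) = 2*(42 - 82*(-⅓)) = 2*(42 + 82/3) = 2*(208/3) = 416/3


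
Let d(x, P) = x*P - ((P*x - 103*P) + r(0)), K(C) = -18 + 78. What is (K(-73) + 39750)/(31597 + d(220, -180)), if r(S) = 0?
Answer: 39810/13057 ≈ 3.0489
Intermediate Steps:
K(C) = 60
d(x, P) = 103*P (d(x, P) = x*P - ((P*x - 103*P) + 0) = P*x - ((-103*P + P*x) + 0) = P*x - (-103*P + P*x) = P*x + (103*P - P*x) = 103*P)
(K(-73) + 39750)/(31597 + d(220, -180)) = (60 + 39750)/(31597 + 103*(-180)) = 39810/(31597 - 18540) = 39810/13057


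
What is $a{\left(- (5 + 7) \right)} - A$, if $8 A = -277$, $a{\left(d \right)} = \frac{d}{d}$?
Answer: $\frac{285}{8} \approx 35.625$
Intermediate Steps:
$a{\left(d \right)} = 1$
$A = - \frac{277}{8}$ ($A = \frac{1}{8} \left(-277\right) = - \frac{277}{8} \approx -34.625$)
$a{\left(- (5 + 7) \right)} - A = 1 - - \frac{277}{8} = 1 + \frac{277}{8} = \frac{285}{8}$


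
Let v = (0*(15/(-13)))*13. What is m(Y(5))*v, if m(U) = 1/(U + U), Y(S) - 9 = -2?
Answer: 0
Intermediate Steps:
Y(S) = 7 (Y(S) = 9 - 2 = 7)
m(U) = 1/(2*U)
v = 0 (v = (0*(15*(-1/13)))*13 = (0*(-15/13))*13 = 0*13 = 0)
m(Y(5))*v = ((½)/7)*0 = ((½)*(⅐))*0 = (1/14)*0 = 0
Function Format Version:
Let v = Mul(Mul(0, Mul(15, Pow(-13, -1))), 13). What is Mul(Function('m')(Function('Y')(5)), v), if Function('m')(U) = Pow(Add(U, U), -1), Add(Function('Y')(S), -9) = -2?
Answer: 0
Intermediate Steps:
Function('Y')(S) = 7 (Function('Y')(S) = Add(9, -2) = 7)
Function('m')(U) = Mul(Rational(1, 2), Pow(U, -1)) (Function('m')(U) = Pow(Mul(2, U), -1) = Mul(Rational(1, 2), Pow(U, -1)))
v = 0 (v = Mul(Mul(0, Mul(15, Rational(-1, 13))), 13) = Mul(Mul(0, Rational(-15, 13)), 13) = Mul(0, 13) = 0)
Mul(Function('m')(Function('Y')(5)), v) = Mul(Mul(Rational(1, 2), Pow(7, -1)), 0) = Mul(Mul(Rational(1, 2), Rational(1, 7)), 0) = Mul(Rational(1, 14), 0) = 0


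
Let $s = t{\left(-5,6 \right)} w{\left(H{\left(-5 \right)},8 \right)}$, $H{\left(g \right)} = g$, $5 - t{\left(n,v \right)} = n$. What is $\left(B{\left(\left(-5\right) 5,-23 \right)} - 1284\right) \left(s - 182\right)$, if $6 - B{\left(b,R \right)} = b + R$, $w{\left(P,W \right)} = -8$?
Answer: $322260$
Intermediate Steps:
$t{\left(n,v \right)} = 5 - n$
$s = -80$ ($s = \left(5 - -5\right) \left(-8\right) = \left(5 + 5\right) \left(-8\right) = 10 \left(-8\right) = -80$)
$B{\left(b,R \right)} = 6 - R - b$ ($B{\left(b,R \right)} = 6 - \left(b + R\right) = 6 - \left(R + b\right) = 6 - R - b$)
$\left(B{\left(\left(-5\right) 5,-23 \right)} - 1284\right) \left(s - 182\right) = \left(\left(6 - -23 - \left(-5\right) 5\right) - 1284\right) \left(-80 - 182\right) = \left(\left(6 + 23 - -25\right) - 1284\right) \left(-262\right) = \left(\left(6 + 23 + 25\right) - 1284\right) \left(-262\right) = \left(54 - 1284\right) \left(-262\right) = \left(-1230\right) \left(-262\right) = 322260$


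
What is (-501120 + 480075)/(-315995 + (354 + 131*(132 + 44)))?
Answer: 4209/58517 ≈ 0.071928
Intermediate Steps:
(-501120 + 480075)/(-315995 + (354 + 131*(132 + 44))) = -21045/(-315995 + (354 + 131*176)) = -21045/(-315995 + (354 + 23056)) = -21045/(-315995 + 23410) = -21045/(-292585) = -21045*(-1/292585) = 4209/58517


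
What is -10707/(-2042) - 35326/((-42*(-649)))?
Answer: 109857857/27830418 ≈ 3.9474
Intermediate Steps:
-10707/(-2042) - 35326/((-42*(-649))) = -10707*(-1/2042) - 35326/27258 = 10707/2042 - 35326*1/27258 = 10707/2042 - 17663/13629 = 109857857/27830418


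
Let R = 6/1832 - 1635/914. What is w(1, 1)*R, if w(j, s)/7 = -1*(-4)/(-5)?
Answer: 5232213/523265 ≈ 9.9992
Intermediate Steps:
w(j, s) = -28/5 (w(j, s) = 7*(-1*(-4)/(-5)) = 7*(4*(-1/5)) = 7*(-4/5) = -28/5)
R = -747459/418612 (R = 6*(1/1832) - 1635*1/914 = 3/916 - 1635/914 = -747459/418612 ≈ -1.7856)
w(1, 1)*R = -28/5*(-747459/418612) = 5232213/523265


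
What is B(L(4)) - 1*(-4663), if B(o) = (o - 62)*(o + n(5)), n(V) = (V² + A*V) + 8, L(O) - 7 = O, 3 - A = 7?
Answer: 3439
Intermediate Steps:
A = -4 (A = 3 - 1*7 = 3 - 7 = -4)
L(O) = 7 + O
n(V) = 8 + V² - 4*V (n(V) = (V² - 4*V) + 8 = 8 + V² - 4*V)
B(o) = (-62 + o)*(13 + o) (B(o) = (o - 62)*(o + (8 + 5² - 4*5)) = (-62 + o)*(o + (8 + 25 - 20)) = (-62 + o)*(o + 13) = (-62 + o)*(13 + o))
B(L(4)) - 1*(-4663) = (-806 + (7 + 4)² - 49*(7 + 4)) - 1*(-4663) = (-806 + 11² - 49*11) + 4663 = (-806 + 121 - 539) + 4663 = -1224 + 4663 = 3439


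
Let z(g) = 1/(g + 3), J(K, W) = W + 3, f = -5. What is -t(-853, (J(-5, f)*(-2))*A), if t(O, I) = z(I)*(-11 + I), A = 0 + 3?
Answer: -1/15 ≈ -0.066667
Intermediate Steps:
A = 3
J(K, W) = 3 + W
z(g) = 1/(3 + g)
t(O, I) = (-11 + I)/(3 + I)
-t(-853, (J(-5, f)*(-2))*A) = -(-11 + ((3 - 5)*(-2))*3)/(3 + ((3 - 5)*(-2))*3) = -(-11 - 2*(-2)*3)/(3 - 2*(-2)*3) = -(-11 + 4*3)/(3 + 4*3) = -(-11 + 12)/(3 + 12) = -1/15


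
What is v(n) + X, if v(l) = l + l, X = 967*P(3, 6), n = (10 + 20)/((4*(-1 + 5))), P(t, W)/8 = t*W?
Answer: 557007/4 ≈ 1.3925e+5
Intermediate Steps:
P(t, W) = 8*W*t (P(t, W) = 8*(t*W) = 8*(W*t) = 8*W*t)
n = 15/8 (n = 30/((4*4)) = 30/16 = 30*(1/16) = 15/8 ≈ 1.8750)
X = 139248 (X = 967*(8*6*3) = 967*144 = 139248)
v(l) = 2*l
v(n) + X = 2*(15/8) + 139248 = 15/4 + 139248 = 557007/4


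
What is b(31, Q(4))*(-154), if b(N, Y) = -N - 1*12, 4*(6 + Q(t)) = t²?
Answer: 6622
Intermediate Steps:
Q(t) = -6 + t²/4
b(N, Y) = -12 - N (b(N, Y) = -N - 12 = -12 - N)
b(31, Q(4))*(-154) = (-12 - 1*31)*(-154) = (-12 - 31)*(-154) = -43*(-154) = 6622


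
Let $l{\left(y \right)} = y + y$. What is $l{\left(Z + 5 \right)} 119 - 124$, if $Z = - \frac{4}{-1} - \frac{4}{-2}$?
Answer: $2494$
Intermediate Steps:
$Z = 6$ ($Z = \left(-4\right) \left(-1\right) - -2 = 4 + 2 = 6$)
$l{\left(y \right)} = 2 y$
$l{\left(Z + 5 \right)} 119 - 124 = 2 \left(6 + 5\right) 119 - 124 = 2 \cdot 11 \cdot 119 - 124 = 22 \cdot 119 - 124 = 2618 - 124 = 2494$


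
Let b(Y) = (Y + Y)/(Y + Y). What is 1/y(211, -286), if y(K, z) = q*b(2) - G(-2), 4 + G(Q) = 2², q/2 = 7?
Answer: 1/14 ≈ 0.071429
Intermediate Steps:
q = 14 (q = 2*7 = 14)
b(Y) = 1 (b(Y) = (2*Y)/((2*Y)) = (2*Y)*(1/(2*Y)) = 1)
G(Q) = 0 (G(Q) = -4 + 2² = -4 + 4 = 0)
y(K, z) = 14 (y(K, z) = 14*1 - 1*0 = 14 + 0 = 14)
1/y(211, -286) = 1/14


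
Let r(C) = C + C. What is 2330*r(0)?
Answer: 0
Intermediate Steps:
r(C) = 2*C
2330*r(0) = 2330*(2*0) = 2330*0 = 0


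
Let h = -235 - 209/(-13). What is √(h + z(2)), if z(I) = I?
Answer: 2*I*√9165/13 ≈ 14.728*I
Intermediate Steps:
h = -2846/13 (h = -235 - 209*(-1)/13 = -235 - 1*(-209/13) = -235 + 209/13 = -2846/13 ≈ -218.92)
√(h + z(2)) = √(-2846/13 + 2) = √(-2820/13) = 2*I*√9165/13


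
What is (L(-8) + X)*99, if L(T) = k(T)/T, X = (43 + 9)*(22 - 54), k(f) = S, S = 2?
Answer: -659043/4 ≈ -1.6476e+5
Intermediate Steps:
k(f) = 2
X = -1664 (X = 52*(-32) = -1664)
L(T) = 2/T
(L(-8) + X)*99 = (2/(-8) - 1664)*99 = (2*(-⅛) - 1664)*99 = (-¼ - 1664)*99 = -6657/4*99 = -659043/4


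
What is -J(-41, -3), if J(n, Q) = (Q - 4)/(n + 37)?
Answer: -7/4 ≈ -1.7500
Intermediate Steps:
J(n, Q) = (-4 + Q)/(37 + n)
-J(-41, -3) = -(-4 - 3)/(37 - 41) = -(-7)/(-4) = -(-1)*(-7)/4 = -1*7/4 = -7/4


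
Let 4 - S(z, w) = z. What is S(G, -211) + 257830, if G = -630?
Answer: 258464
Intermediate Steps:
S(z, w) = 4 - z
S(G, -211) + 257830 = (4 - 1*(-630)) + 257830 = (4 + 630) + 257830 = 634 + 257830 = 258464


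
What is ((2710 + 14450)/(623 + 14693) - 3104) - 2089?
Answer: -19879707/3829 ≈ -5191.9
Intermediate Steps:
((2710 + 14450)/(623 + 14693) - 3104) - 2089 = (17160/15316 - 3104) - 2089 = (17160*(1/15316) - 3104) - 2089 = (4290/3829 - 3104) - 2089 = -11880926/3829 - 2089 = -19879707/3829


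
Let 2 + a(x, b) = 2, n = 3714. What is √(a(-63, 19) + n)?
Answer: √3714 ≈ 60.943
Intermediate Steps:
a(x, b) = 0 (a(x, b) = -2 + 2 = 0)
√(a(-63, 19) + n) = √(0 + 3714) = √3714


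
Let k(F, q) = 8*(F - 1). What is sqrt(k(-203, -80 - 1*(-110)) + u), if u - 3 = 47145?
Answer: 2*sqrt(11379) ≈ 213.34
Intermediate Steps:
u = 47148 (u = 3 + 47145 = 47148)
k(F, q) = -8 + 8*F (k(F, q) = 8*(-1 + F) = -8 + 8*F)
sqrt(k(-203, -80 - 1*(-110)) + u) = sqrt((-8 + 8*(-203)) + 47148) = sqrt((-8 - 1624) + 47148) = sqrt(-1632 + 47148) = sqrt(45516) = 2*sqrt(11379)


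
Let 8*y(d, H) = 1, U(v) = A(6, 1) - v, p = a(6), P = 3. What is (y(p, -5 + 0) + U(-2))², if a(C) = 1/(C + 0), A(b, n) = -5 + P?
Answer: 1/64 ≈ 0.015625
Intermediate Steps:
A(b, n) = -2 (A(b, n) = -5 + 3 = -2)
a(C) = 1/C
p = ⅙ (p = 1/6 = ⅙ ≈ 0.16667)
U(v) = -2 - v
y(d, H) = ⅛ (y(d, H) = (⅛)*1 = ⅛)
(y(p, -5 + 0) + U(-2))² = (⅛ + (-2 - 1*(-2)))² = (⅛ + (-2 + 2))² = (⅛ + 0)² = (⅛)² = 1/64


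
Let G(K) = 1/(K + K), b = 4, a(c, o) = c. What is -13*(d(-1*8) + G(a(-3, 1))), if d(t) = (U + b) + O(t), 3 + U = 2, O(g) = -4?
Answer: 91/6 ≈ 15.167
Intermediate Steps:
U = -1 (U = -3 + 2 = -1)
G(K) = 1/(2*K)
d(t) = -1 (d(t) = (-1 + 4) - 4 = 3 - 4 = -1)
-13*(d(-1*8) + G(a(-3, 1))) = -13*(-1 + (½)/(-3)) = -13*(-1 + (½)*(-⅓)) = -13*(-1 - ⅙) = -13*(-7/6) = 91/6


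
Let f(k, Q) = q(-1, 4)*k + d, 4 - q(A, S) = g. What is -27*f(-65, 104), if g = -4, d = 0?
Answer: 14040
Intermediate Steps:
q(A, S) = 8 (q(A, S) = 4 - 1*(-4) = 4 + 4 = 8)
f(k, Q) = 8*k (f(k, Q) = 8*k + 0 = 8*k)
-27*f(-65, 104) = -216*(-65) = -27*(-520) = 14040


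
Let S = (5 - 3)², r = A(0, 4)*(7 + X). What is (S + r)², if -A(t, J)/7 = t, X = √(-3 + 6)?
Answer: 16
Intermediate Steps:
X = √3 ≈ 1.7320
A(t, J) = -7*t
r = 0 (r = (-7*0)*(7 + √3) = 0*(7 + √3) = 0)
S = 4 (S = 2² = 4)
(S + r)² = (4 + 0)² = 4² = 16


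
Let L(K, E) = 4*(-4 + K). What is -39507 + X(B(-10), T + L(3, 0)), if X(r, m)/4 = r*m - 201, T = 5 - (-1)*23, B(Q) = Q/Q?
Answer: -40215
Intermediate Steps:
L(K, E) = -16 + 4*K
B(Q) = 1
T = 28 (T = 5 - 1*(-23) = 5 + 23 = 28)
X(r, m) = -804 + 4*m*r (X(r, m) = 4*(r*m - 201) = 4*(m*r - 201) = 4*(-201 + m*r) = -804 + 4*m*r)
-39507 + X(B(-10), T + L(3, 0)) = -39507 + (-804 + 4*(28 + (-16 + 4*3))*1) = -39507 + (-804 + 4*(28 + (-16 + 12))*1) = -39507 + (-804 + 4*(28 - 4)*1) = -39507 + (-804 + 4*24*1) = -39507 + (-804 + 96) = -39507 - 708 = -40215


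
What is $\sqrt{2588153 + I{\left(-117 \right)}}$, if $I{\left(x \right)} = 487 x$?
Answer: $\sqrt{2531174} \approx 1591.0$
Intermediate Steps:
$\sqrt{2588153 + I{\left(-117 \right)}} = \sqrt{2588153 + 487 \left(-117\right)} = \sqrt{2588153 - 56979} = \sqrt{2531174}$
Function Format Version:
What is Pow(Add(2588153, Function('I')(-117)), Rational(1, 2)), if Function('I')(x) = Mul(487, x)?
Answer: Pow(2531174, Rational(1, 2)) ≈ 1591.0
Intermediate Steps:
Pow(Add(2588153, Function('I')(-117)), Rational(1, 2)) = Pow(Add(2588153, Mul(487, -117)), Rational(1, 2)) = Pow(Add(2588153, -56979), Rational(1, 2)) = Pow(2531174, Rational(1, 2))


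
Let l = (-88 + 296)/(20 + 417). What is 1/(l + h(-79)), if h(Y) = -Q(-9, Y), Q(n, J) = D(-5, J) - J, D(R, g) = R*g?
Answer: -437/206930 ≈ -0.0021118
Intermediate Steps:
l = 208/437 ≈ 0.47597
Q(n, J) = -6*J (Q(n, J) = -5*J - J = -6*J)
h(Y) = 6*Y (h(Y) = -(-6)*Y = 6*Y)
1/(l + h(-79)) = 1/(208/437 + 6*(-79)) = 1/(208/437 - 474) = 1/(-206930/437) = -437/206930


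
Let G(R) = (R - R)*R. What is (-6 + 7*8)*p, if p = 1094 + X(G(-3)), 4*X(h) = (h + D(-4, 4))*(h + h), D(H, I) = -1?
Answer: 54700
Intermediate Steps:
G(R) = 0 (G(R) = 0*R = 0)
X(h) = h*(-1 + h)/2 (X(h) = ((h - 1)*(h + h))/4 = ((-1 + h)*(2*h))/4 = (2*h*(-1 + h))/4 = h*(-1 + h)/2)
p = 1094 (p = 1094 + (½)*0*(-1 + 0) = 1094 + (½)*0*(-1) = 1094 + 0 = 1094)
(-6 + 7*8)*p = (-6 + 7*8)*1094 = (-6 + 56)*1094 = 50*1094 = 54700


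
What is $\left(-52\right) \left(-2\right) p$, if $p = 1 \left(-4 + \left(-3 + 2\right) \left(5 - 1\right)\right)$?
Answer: $-832$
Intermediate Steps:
$p = -8$ ($p = 1 \left(-4 - 4\right) = 1 \left(-8\right) = -8$)
$\left(-52\right) \left(-2\right) p = \left(-52\right) \left(-2\right) \left(-8\right) = 104 \left(-8\right) = -832$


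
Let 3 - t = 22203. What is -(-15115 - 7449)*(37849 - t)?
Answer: 1354945636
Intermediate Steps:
t = -22200 (t = 3 - 1*22203 = 3 - 22203 = -22200)
-(-15115 - 7449)*(37849 - t) = -(-15115 - 7449)*(37849 - 1*(-22200)) = -(-22564)*(37849 + 22200) = -(-22564)*60049 = -1*(-1354945636) = 1354945636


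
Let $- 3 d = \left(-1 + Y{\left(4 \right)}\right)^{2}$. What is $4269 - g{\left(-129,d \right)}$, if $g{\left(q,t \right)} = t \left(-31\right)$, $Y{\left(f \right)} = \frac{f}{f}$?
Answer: $4269$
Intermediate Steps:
$Y{\left(f \right)} = 1$
$d = 0$ ($d = - \frac{\left(-1 + 1\right)^{2}}{3} = - \frac{0^{2}}{3} = \left(- \frac{1}{3}\right) 0 = 0$)
$g{\left(q,t \right)} = - 31 t$
$4269 - g{\left(-129,d \right)} = 4269 - \left(-31\right) 0 = 4269 - 0 = 4269 + 0 = 4269$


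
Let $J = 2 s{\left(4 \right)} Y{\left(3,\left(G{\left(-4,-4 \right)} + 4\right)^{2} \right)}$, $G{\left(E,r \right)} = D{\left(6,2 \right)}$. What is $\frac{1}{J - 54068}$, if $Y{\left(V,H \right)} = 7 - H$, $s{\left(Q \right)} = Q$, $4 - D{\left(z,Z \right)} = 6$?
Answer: $- \frac{1}{54044} \approx -1.8503 \cdot 10^{-5}$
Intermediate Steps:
$D{\left(z,Z \right)} = -2$ ($D{\left(z,Z \right)} = 4 - 6 = -2$)
$G{\left(E,r \right)} = -2$
$J = 24$ ($J = 2 \cdot 4 \left(7 - \left(-2 + 4\right)^{2}\right) = 8 \left(7 - 2^{2}\right) = 8 \left(7 - 4\right) = 8 \cdot 3 = 24$)
$\frac{1}{J - 54068} = \frac{1}{24 - 54068} = \frac{1}{-54044} = - \frac{1}{54044}$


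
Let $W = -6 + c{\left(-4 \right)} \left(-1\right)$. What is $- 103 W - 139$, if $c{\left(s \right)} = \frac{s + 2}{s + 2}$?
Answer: $582$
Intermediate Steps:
$c{\left(s \right)} = 1$ ($c{\left(s \right)} = \frac{2 + s}{2 + s} = 1$)
$W = -7$ ($W = -6 + 1 \left(-1\right) = -6 - 1 = -7$)
$- 103 W - 139 = \left(-103\right) \left(-7\right) - 139 = 721 - 139 = 582$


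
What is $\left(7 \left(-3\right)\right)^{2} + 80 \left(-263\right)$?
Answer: $-20599$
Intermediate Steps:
$\left(7 \left(-3\right)\right)^{2} + 80 \left(-263\right) = \left(-21\right)^{2} - 21040 = 441 - 21040 = -20599$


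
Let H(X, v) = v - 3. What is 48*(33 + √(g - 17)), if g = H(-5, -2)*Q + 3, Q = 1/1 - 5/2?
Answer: 1584 + 24*I*√26 ≈ 1584.0 + 122.38*I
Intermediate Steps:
H(X, v) = -3 + v
Q = -3/2 (Q = 1*1 - 5*½ = 1 - 5/2 = -3/2 ≈ -1.5000)
g = 21/2 (g = (-3 - 2)*(-3/2) + 3 = -5*(-3/2) + 3 = 15/2 + 3 = 21/2 ≈ 10.500)
48*(33 + √(g - 17)) = 48*(33 + √(21/2 - 17)) = 48*(33 + √(-13/2)) = 48*(33 + I*√26/2) = 1584 + 24*I*√26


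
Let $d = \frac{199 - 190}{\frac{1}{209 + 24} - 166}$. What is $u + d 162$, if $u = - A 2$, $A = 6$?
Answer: $- \frac{803838}{38677} \approx -20.783$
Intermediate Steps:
$d = - \frac{2097}{38677}$ ($d = \frac{9}{\frac{1}{233} - 166} = \frac{9}{- \frac{38677}{233}} = 9 \left(- \frac{233}{38677}\right) = - \frac{2097}{38677} \approx -0.054218$)
$u = -12$ ($u = \left(-1\right) 6 \cdot 2 = \left(-6\right) 2 = -12$)
$u + d 162 = -12 - \frac{339714}{38677} = - \frac{803838}{38677}$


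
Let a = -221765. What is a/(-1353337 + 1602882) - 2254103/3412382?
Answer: -263849405473/170308573238 ≈ -1.5492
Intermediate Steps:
a/(-1353337 + 1602882) - 2254103/3412382 = -221765/(-1353337 + 1602882) - 2254103/3412382 = -221765/249545 - 2254103*1/3412382 = -221765*1/249545 - 2254103/3412382 = -44353/49909 - 2254103/3412382 = -263849405473/170308573238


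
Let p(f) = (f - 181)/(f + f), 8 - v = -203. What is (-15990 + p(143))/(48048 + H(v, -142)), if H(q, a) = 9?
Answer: -2286589/6872151 ≈ -0.33273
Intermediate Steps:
v = 211 (v = 8 - 1*(-203) = 8 + 203 = 211)
p(f) = (-181 + f)/(2*f) (p(f) = (-181 + f)/((2*f)) = (-181 + f)*(1/(2*f)) = (-181 + f)/(2*f))
(-15990 + p(143))/(48048 + H(v, -142)) = (-15990 + (½)*(-181 + 143)/143)/(48048 + 9) = (-15990 + (½)*(1/143)*(-38))/48057 = (-15990 - 19/143)*(1/48057) = -2286589/143*1/48057 = -2286589/6872151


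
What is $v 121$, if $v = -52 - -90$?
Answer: $4598$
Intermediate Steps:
$v = 38$ ($v = -52 + 90 = 38$)
$v 121 = 38 \cdot 121 = 4598$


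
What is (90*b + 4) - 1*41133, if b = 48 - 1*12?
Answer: -37889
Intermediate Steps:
b = 36 (b = 48 - 12 = 36)
(90*b + 4) - 1*41133 = (90*36 + 4) - 1*41133 = (3240 + 4) - 41133 = 3244 - 41133 = -37889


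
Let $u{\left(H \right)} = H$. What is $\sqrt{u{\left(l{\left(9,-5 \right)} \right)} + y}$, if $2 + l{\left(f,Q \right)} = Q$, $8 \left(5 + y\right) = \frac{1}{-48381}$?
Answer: $\frac{i \sqrt{449418559674}}{193524} \approx 3.4641 i$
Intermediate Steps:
$y = - \frac{1935241}{387048}$ ($y = -5 + \frac{1}{8 \left(-48381\right)} = -5 + \frac{1}{8} \left(- \frac{1}{48381}\right) = -5 - \frac{1}{387048} = - \frac{1935241}{387048} \approx -5.0$)
$l{\left(f,Q \right)} = -2 + Q$
$\sqrt{u{\left(l{\left(9,-5 \right)} \right)} + y} = \sqrt{\left(-2 - 5\right) - \frac{1935241}{387048}} = \sqrt{-7 - \frac{1935241}{387048}} = \sqrt{- \frac{4644577}{387048}} = \frac{i \sqrt{449418559674}}{193524}$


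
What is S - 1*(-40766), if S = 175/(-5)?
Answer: 40731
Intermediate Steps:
S = -35 (S = 175*(-⅕) = -35)
S - 1*(-40766) = -35 - 1*(-40766) = -35 + 40766 = 40731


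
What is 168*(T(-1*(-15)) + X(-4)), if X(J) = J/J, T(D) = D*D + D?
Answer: 40488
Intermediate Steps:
T(D) = D + D² (T(D) = D² + D = D + D²)
X(J) = 1
168*(T(-1*(-15)) + X(-4)) = 168*((-1*(-15))*(1 - 1*(-15)) + 1) = 168*(15*(1 + 15) + 1) = 168*(15*16 + 1) = 168*(240 + 1) = 168*241 = 40488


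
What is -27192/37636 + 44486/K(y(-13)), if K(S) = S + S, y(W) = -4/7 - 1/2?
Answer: -2930083388/141135 ≈ -20761.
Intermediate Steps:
y(W) = -15/14 (y(W) = -4*⅐ - 1*½ = -4/7 - ½ = -15/14)
K(S) = 2*S
-27192/37636 + 44486/K(y(-13)) = -27192/37636 + 44486/((2*(-15/14))) = -27192*1/37636 + 44486/(-15/7) = -6798/9409 + 44486*(-7/15) = -6798/9409 - 311402/15 = -2930083388/141135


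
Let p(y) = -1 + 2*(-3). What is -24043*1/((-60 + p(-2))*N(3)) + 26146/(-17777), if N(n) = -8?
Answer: -441426667/9528472 ≈ -46.327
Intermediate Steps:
p(y) = -7 (p(y) = -1 - 6 = -7)
-24043*1/((-60 + p(-2))*N(3)) + 26146/(-17777) = -24043*(-1/(8*(-60 - 7))) + 26146/(-17777) = -24043/((-67*(-8))) + 26146*(-1/17777) = -24043/536 - 26146/17777 = -441426667/9528472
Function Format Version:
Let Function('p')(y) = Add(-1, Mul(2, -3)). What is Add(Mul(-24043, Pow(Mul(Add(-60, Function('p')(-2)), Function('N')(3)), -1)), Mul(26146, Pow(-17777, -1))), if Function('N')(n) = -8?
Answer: Rational(-441426667, 9528472) ≈ -46.327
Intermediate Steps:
Function('p')(y) = -7 (Function('p')(y) = Add(-1, -6) = -7)
Add(Mul(-24043, Pow(Mul(Add(-60, Function('p')(-2)), Function('N')(3)), -1)), Mul(26146, Pow(-17777, -1))) = Add(Mul(-24043, Pow(Mul(Add(-60, -7), -8), -1)), Mul(26146, Pow(-17777, -1))) = Add(Mul(-24043, Pow(Mul(-67, -8), -1)), Mul(26146, Rational(-1, 17777))) = Add(Mul(-24043, Pow(536, -1)), Rational(-26146, 17777)) = Add(Mul(-24043, Rational(1, 536)), Rational(-26146, 17777)) = Add(Rational(-24043, 536), Rational(-26146, 17777)) = Rational(-441426667, 9528472)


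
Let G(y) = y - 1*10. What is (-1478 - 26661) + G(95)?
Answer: -28054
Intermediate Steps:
G(y) = -10 + y (G(y) = y - 10 = -10 + y)
(-1478 - 26661) + G(95) = (-1478 - 26661) + (-10 + 95) = -28139 + 85 = -28054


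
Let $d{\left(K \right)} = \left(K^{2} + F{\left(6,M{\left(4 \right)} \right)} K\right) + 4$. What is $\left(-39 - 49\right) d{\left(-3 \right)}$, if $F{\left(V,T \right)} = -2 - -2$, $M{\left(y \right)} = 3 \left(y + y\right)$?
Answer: $-1144$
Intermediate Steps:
$M{\left(y \right)} = 6 y$ ($M{\left(y \right)} = 3 \cdot 2 y = 6 y$)
$F{\left(V,T \right)} = 0$ ($F{\left(V,T \right)} = -2 + 2 = 0$)
$d{\left(K \right)} = 4 + K^{2}$ ($d{\left(K \right)} = \left(K^{2} + 0 K\right) + 4 = \left(K^{2} + 0\right) + 4 = K^{2} + 4 = 4 + K^{2}$)
$\left(-39 - 49\right) d{\left(-3 \right)} = \left(-39 - 49\right) \left(4 + \left(-3\right)^{2}\right) = \left(-39 - 49\right) \left(4 + 9\right) = \left(-88\right) 13 = -1144$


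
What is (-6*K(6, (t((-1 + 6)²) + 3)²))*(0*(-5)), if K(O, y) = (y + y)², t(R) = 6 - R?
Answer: 0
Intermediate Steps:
K(O, y) = 4*y² (K(O, y) = (2*y)² = 4*y²)
(-6*K(6, (t((-1 + 6)²) + 3)²))*(0*(-5)) = (-24*(((6 - (-1 + 6)²) + 3)²)²)*(0*(-5)) = -24*(((6 - 1*5²) + 3)²)²*0 = -24*(((6 - 1*25) + 3)²)²*0 = -24*(((6 - 25) + 3)²)²*0 = -24*((-19 + 3)²)²*0 = -24*((-16)²)²*0 = -24*256²*0 = -24*65536*0 = -6*262144*0 = -1572864*0 = 0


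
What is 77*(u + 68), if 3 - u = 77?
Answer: -462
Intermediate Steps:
u = -74 (u = 3 - 1*77 = 3 - 77 = -74)
77*(u + 68) = 77*(-74 + 68) = 77*(-6) = -462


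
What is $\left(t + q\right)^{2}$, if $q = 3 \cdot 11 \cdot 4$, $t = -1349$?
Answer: $1481089$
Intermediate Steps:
$q = 132$ ($q = 33 \cdot 4 = 132$)
$\left(t + q\right)^{2} = \left(-1349 + 132\right)^{2} = \left(-1217\right)^{2} = 1481089$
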